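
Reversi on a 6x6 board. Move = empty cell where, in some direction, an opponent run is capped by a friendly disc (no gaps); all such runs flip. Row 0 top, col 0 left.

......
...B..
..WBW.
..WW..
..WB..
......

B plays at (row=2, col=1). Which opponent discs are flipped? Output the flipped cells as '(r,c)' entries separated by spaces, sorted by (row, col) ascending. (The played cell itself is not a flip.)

Dir NW: first cell '.' (not opp) -> no flip
Dir N: first cell '.' (not opp) -> no flip
Dir NE: first cell '.' (not opp) -> no flip
Dir W: first cell '.' (not opp) -> no flip
Dir E: opp run (2,2) capped by B -> flip
Dir SW: first cell '.' (not opp) -> no flip
Dir S: first cell '.' (not opp) -> no flip
Dir SE: opp run (3,2) capped by B -> flip

Answer: (2,2) (3,2)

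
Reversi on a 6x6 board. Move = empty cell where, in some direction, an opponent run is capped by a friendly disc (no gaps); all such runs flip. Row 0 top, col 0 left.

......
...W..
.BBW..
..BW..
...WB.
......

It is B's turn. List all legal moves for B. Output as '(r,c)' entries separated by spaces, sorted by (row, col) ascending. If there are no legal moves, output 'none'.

(0,2): no bracket -> illegal
(0,3): no bracket -> illegal
(0,4): flips 1 -> legal
(1,2): no bracket -> illegal
(1,4): flips 1 -> legal
(2,4): flips 1 -> legal
(3,4): flips 1 -> legal
(4,2): flips 1 -> legal
(5,2): no bracket -> illegal
(5,3): no bracket -> illegal
(5,4): flips 1 -> legal

Answer: (0,4) (1,4) (2,4) (3,4) (4,2) (5,4)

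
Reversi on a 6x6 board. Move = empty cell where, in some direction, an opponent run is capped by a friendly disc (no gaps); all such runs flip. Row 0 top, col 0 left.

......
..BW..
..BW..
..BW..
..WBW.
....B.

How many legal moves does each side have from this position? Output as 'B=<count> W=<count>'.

Answer: B=9 W=7

Derivation:
-- B to move --
(0,2): no bracket -> illegal
(0,3): flips 3 -> legal
(0,4): flips 1 -> legal
(1,4): flips 2 -> legal
(2,4): flips 1 -> legal
(3,1): no bracket -> illegal
(3,4): flips 3 -> legal
(3,5): no bracket -> illegal
(4,1): flips 1 -> legal
(4,5): flips 1 -> legal
(5,1): no bracket -> illegal
(5,2): flips 1 -> legal
(5,3): no bracket -> illegal
(5,5): flips 2 -> legal
B mobility = 9
-- W to move --
(0,1): flips 1 -> legal
(0,2): flips 3 -> legal
(0,3): no bracket -> illegal
(1,1): flips 2 -> legal
(2,1): flips 1 -> legal
(3,1): flips 2 -> legal
(3,4): no bracket -> illegal
(4,1): flips 1 -> legal
(4,5): no bracket -> illegal
(5,2): no bracket -> illegal
(5,3): flips 1 -> legal
(5,5): no bracket -> illegal
W mobility = 7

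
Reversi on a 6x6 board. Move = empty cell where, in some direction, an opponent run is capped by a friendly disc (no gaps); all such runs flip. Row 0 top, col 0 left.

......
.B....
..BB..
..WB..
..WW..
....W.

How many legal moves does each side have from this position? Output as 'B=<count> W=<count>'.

-- B to move --
(2,1): no bracket -> illegal
(3,1): flips 1 -> legal
(3,4): no bracket -> illegal
(4,1): flips 1 -> legal
(4,4): no bracket -> illegal
(4,5): no bracket -> illegal
(5,1): flips 1 -> legal
(5,2): flips 2 -> legal
(5,3): flips 1 -> legal
(5,5): no bracket -> illegal
B mobility = 5
-- W to move --
(0,0): no bracket -> illegal
(0,1): no bracket -> illegal
(0,2): no bracket -> illegal
(1,0): no bracket -> illegal
(1,2): flips 1 -> legal
(1,3): flips 2 -> legal
(1,4): flips 1 -> legal
(2,0): no bracket -> illegal
(2,1): no bracket -> illegal
(2,4): flips 1 -> legal
(3,1): no bracket -> illegal
(3,4): flips 1 -> legal
(4,4): no bracket -> illegal
W mobility = 5

Answer: B=5 W=5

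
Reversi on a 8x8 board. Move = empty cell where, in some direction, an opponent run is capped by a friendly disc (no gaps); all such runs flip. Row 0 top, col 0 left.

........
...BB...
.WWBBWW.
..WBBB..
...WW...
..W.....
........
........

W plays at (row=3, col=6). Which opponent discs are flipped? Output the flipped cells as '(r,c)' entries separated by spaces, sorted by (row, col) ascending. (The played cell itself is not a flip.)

Answer: (3,3) (3,4) (3,5)

Derivation:
Dir NW: first cell 'W' (not opp) -> no flip
Dir N: first cell 'W' (not opp) -> no flip
Dir NE: first cell '.' (not opp) -> no flip
Dir W: opp run (3,5) (3,4) (3,3) capped by W -> flip
Dir E: first cell '.' (not opp) -> no flip
Dir SW: first cell '.' (not opp) -> no flip
Dir S: first cell '.' (not opp) -> no flip
Dir SE: first cell '.' (not opp) -> no flip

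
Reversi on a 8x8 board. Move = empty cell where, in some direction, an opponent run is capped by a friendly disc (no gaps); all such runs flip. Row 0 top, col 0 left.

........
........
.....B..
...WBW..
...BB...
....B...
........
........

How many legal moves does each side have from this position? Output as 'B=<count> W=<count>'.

-- B to move --
(2,2): flips 1 -> legal
(2,3): flips 1 -> legal
(2,4): no bracket -> illegal
(2,6): flips 1 -> legal
(3,2): flips 1 -> legal
(3,6): flips 1 -> legal
(4,2): no bracket -> illegal
(4,5): flips 1 -> legal
(4,6): no bracket -> illegal
B mobility = 6
-- W to move --
(1,4): no bracket -> illegal
(1,5): flips 1 -> legal
(1,6): no bracket -> illegal
(2,3): no bracket -> illegal
(2,4): no bracket -> illegal
(2,6): no bracket -> illegal
(3,2): no bracket -> illegal
(3,6): no bracket -> illegal
(4,2): no bracket -> illegal
(4,5): no bracket -> illegal
(5,2): no bracket -> illegal
(5,3): flips 2 -> legal
(5,5): flips 1 -> legal
(6,3): no bracket -> illegal
(6,4): no bracket -> illegal
(6,5): no bracket -> illegal
W mobility = 3

Answer: B=6 W=3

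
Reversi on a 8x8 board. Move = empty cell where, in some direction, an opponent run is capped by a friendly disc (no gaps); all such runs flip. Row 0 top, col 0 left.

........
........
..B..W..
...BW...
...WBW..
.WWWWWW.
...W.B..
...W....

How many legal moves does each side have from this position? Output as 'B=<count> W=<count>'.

Answer: B=9 W=7

Derivation:
-- B to move --
(1,4): no bracket -> illegal
(1,5): no bracket -> illegal
(1,6): no bracket -> illegal
(2,3): no bracket -> illegal
(2,4): flips 1 -> legal
(2,6): no bracket -> illegal
(3,2): flips 2 -> legal
(3,5): flips 3 -> legal
(3,6): no bracket -> illegal
(4,0): no bracket -> illegal
(4,1): no bracket -> illegal
(4,2): flips 1 -> legal
(4,6): flips 1 -> legal
(4,7): flips 1 -> legal
(5,0): no bracket -> illegal
(5,7): no bracket -> illegal
(6,0): no bracket -> illegal
(6,1): no bracket -> illegal
(6,2): flips 1 -> legal
(6,4): flips 1 -> legal
(6,6): flips 1 -> legal
(6,7): no bracket -> illegal
(7,2): no bracket -> illegal
(7,4): no bracket -> illegal
B mobility = 9
-- W to move --
(1,1): flips 3 -> legal
(1,2): no bracket -> illegal
(1,3): no bracket -> illegal
(2,1): no bracket -> illegal
(2,3): flips 1 -> legal
(2,4): no bracket -> illegal
(3,1): no bracket -> illegal
(3,2): flips 1 -> legal
(3,5): flips 1 -> legal
(4,2): no bracket -> illegal
(6,4): no bracket -> illegal
(6,6): no bracket -> illegal
(7,4): flips 1 -> legal
(7,5): flips 1 -> legal
(7,6): flips 1 -> legal
W mobility = 7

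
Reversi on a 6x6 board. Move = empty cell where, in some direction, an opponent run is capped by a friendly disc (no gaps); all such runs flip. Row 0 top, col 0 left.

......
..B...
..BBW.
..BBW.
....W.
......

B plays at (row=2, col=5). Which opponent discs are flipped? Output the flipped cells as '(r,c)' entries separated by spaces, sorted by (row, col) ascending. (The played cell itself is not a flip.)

Answer: (2,4)

Derivation:
Dir NW: first cell '.' (not opp) -> no flip
Dir N: first cell '.' (not opp) -> no flip
Dir NE: edge -> no flip
Dir W: opp run (2,4) capped by B -> flip
Dir E: edge -> no flip
Dir SW: opp run (3,4), next='.' -> no flip
Dir S: first cell '.' (not opp) -> no flip
Dir SE: edge -> no flip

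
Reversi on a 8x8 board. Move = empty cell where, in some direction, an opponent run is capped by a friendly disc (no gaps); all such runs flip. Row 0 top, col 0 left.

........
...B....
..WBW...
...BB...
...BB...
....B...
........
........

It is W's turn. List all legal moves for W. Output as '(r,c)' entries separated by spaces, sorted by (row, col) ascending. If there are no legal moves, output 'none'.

Answer: (0,2) (0,4) (4,2) (5,5) (6,4)

Derivation:
(0,2): flips 1 -> legal
(0,3): no bracket -> illegal
(0,4): flips 1 -> legal
(1,2): no bracket -> illegal
(1,4): no bracket -> illegal
(2,5): no bracket -> illegal
(3,2): no bracket -> illegal
(3,5): no bracket -> illegal
(4,2): flips 1 -> legal
(4,5): no bracket -> illegal
(5,2): no bracket -> illegal
(5,3): no bracket -> illegal
(5,5): flips 2 -> legal
(6,3): no bracket -> illegal
(6,4): flips 3 -> legal
(6,5): no bracket -> illegal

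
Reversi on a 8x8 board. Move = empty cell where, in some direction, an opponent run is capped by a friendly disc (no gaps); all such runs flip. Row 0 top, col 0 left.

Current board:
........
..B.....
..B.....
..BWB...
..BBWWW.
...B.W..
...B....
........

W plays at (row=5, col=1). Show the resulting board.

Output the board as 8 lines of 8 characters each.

Place W at (5,1); scan 8 dirs for brackets.
Dir NW: first cell '.' (not opp) -> no flip
Dir N: first cell '.' (not opp) -> no flip
Dir NE: opp run (4,2) capped by W -> flip
Dir W: first cell '.' (not opp) -> no flip
Dir E: first cell '.' (not opp) -> no flip
Dir SW: first cell '.' (not opp) -> no flip
Dir S: first cell '.' (not opp) -> no flip
Dir SE: first cell '.' (not opp) -> no flip
All flips: (4,2)

Answer: ........
..B.....
..B.....
..BWB...
..WBWWW.
.W.B.W..
...B....
........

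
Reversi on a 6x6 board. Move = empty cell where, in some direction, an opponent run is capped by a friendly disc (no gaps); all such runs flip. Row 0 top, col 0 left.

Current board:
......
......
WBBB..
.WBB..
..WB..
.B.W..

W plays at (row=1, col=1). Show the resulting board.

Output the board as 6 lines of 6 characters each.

Answer: ......
.W....
WWBB..
.WBB..
..WB..
.B.W..

Derivation:
Place W at (1,1); scan 8 dirs for brackets.
Dir NW: first cell '.' (not opp) -> no flip
Dir N: first cell '.' (not opp) -> no flip
Dir NE: first cell '.' (not opp) -> no flip
Dir W: first cell '.' (not opp) -> no flip
Dir E: first cell '.' (not opp) -> no flip
Dir SW: first cell 'W' (not opp) -> no flip
Dir S: opp run (2,1) capped by W -> flip
Dir SE: opp run (2,2) (3,3), next='.' -> no flip
All flips: (2,1)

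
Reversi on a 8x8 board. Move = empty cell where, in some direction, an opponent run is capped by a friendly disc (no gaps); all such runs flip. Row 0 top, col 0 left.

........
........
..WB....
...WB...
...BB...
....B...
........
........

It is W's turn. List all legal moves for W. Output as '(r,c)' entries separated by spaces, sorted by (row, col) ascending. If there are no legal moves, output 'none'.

Answer: (1,3) (2,4) (3,5) (5,3) (5,5)

Derivation:
(1,2): no bracket -> illegal
(1,3): flips 1 -> legal
(1,4): no bracket -> illegal
(2,4): flips 1 -> legal
(2,5): no bracket -> illegal
(3,2): no bracket -> illegal
(3,5): flips 1 -> legal
(4,2): no bracket -> illegal
(4,5): no bracket -> illegal
(5,2): no bracket -> illegal
(5,3): flips 1 -> legal
(5,5): flips 1 -> legal
(6,3): no bracket -> illegal
(6,4): no bracket -> illegal
(6,5): no bracket -> illegal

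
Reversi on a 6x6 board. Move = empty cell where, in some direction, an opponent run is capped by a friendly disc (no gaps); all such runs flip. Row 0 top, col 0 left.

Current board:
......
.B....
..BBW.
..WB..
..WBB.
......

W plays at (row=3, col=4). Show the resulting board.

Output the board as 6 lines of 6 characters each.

Answer: ......
.B....
..BBW.
..WWW.
..WBB.
......

Derivation:
Place W at (3,4); scan 8 dirs for brackets.
Dir NW: opp run (2,3), next='.' -> no flip
Dir N: first cell 'W' (not opp) -> no flip
Dir NE: first cell '.' (not opp) -> no flip
Dir W: opp run (3,3) capped by W -> flip
Dir E: first cell '.' (not opp) -> no flip
Dir SW: opp run (4,3), next='.' -> no flip
Dir S: opp run (4,4), next='.' -> no flip
Dir SE: first cell '.' (not opp) -> no flip
All flips: (3,3)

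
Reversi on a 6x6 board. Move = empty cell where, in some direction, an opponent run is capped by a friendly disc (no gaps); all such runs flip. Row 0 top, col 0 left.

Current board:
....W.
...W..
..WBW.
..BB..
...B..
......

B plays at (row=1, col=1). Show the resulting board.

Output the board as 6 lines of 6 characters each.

Place B at (1,1); scan 8 dirs for brackets.
Dir NW: first cell '.' (not opp) -> no flip
Dir N: first cell '.' (not opp) -> no flip
Dir NE: first cell '.' (not opp) -> no flip
Dir W: first cell '.' (not opp) -> no flip
Dir E: first cell '.' (not opp) -> no flip
Dir SW: first cell '.' (not opp) -> no flip
Dir S: first cell '.' (not opp) -> no flip
Dir SE: opp run (2,2) capped by B -> flip
All flips: (2,2)

Answer: ....W.
.B.W..
..BBW.
..BB..
...B..
......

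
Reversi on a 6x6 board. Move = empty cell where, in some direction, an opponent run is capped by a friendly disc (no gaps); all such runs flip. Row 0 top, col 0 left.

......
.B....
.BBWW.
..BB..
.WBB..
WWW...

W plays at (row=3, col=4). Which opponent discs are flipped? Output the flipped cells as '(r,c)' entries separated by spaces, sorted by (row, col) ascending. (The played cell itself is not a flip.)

Dir NW: first cell 'W' (not opp) -> no flip
Dir N: first cell 'W' (not opp) -> no flip
Dir NE: first cell '.' (not opp) -> no flip
Dir W: opp run (3,3) (3,2), next='.' -> no flip
Dir E: first cell '.' (not opp) -> no flip
Dir SW: opp run (4,3) capped by W -> flip
Dir S: first cell '.' (not opp) -> no flip
Dir SE: first cell '.' (not opp) -> no flip

Answer: (4,3)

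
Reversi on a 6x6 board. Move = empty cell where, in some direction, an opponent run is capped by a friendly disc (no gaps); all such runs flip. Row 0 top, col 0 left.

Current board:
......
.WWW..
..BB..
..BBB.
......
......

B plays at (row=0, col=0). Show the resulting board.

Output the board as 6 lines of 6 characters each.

Place B at (0,0); scan 8 dirs for brackets.
Dir NW: edge -> no flip
Dir N: edge -> no flip
Dir NE: edge -> no flip
Dir W: edge -> no flip
Dir E: first cell '.' (not opp) -> no flip
Dir SW: edge -> no flip
Dir S: first cell '.' (not opp) -> no flip
Dir SE: opp run (1,1) capped by B -> flip
All flips: (1,1)

Answer: B.....
.BWW..
..BB..
..BBB.
......
......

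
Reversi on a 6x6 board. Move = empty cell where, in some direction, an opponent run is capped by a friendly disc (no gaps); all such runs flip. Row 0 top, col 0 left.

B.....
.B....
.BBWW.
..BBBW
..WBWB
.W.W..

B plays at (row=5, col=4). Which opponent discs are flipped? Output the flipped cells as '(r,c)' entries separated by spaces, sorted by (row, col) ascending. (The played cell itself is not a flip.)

Dir NW: first cell 'B' (not opp) -> no flip
Dir N: opp run (4,4) capped by B -> flip
Dir NE: first cell 'B' (not opp) -> no flip
Dir W: opp run (5,3), next='.' -> no flip
Dir E: first cell '.' (not opp) -> no flip
Dir SW: edge -> no flip
Dir S: edge -> no flip
Dir SE: edge -> no flip

Answer: (4,4)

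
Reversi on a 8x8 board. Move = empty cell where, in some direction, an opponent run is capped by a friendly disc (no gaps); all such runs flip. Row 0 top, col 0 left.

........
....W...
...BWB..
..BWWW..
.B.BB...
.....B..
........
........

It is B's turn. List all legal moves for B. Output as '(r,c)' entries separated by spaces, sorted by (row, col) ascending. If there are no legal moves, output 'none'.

Answer: (0,3) (0,4) (0,5) (2,2) (2,6) (3,6) (4,5)

Derivation:
(0,3): flips 1 -> legal
(0,4): flips 3 -> legal
(0,5): flips 1 -> legal
(1,3): no bracket -> illegal
(1,5): no bracket -> illegal
(2,2): flips 1 -> legal
(2,6): flips 1 -> legal
(3,6): flips 3 -> legal
(4,2): no bracket -> illegal
(4,5): flips 2 -> legal
(4,6): no bracket -> illegal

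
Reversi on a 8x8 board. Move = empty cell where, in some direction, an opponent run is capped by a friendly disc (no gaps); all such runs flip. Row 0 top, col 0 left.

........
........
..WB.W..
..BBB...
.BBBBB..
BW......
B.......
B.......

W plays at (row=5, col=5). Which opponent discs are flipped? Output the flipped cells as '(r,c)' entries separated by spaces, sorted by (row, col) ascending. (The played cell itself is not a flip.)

Dir NW: opp run (4,4) (3,3) capped by W -> flip
Dir N: opp run (4,5), next='.' -> no flip
Dir NE: first cell '.' (not opp) -> no flip
Dir W: first cell '.' (not opp) -> no flip
Dir E: first cell '.' (not opp) -> no flip
Dir SW: first cell '.' (not opp) -> no flip
Dir S: first cell '.' (not opp) -> no flip
Dir SE: first cell '.' (not opp) -> no flip

Answer: (3,3) (4,4)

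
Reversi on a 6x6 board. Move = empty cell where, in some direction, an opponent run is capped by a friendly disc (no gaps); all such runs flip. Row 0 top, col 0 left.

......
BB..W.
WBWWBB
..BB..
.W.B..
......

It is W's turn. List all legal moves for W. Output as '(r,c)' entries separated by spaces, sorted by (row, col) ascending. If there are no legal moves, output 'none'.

Answer: (0,0) (0,2) (3,4) (4,2) (4,4) (5,3)

Derivation:
(0,0): flips 2 -> legal
(0,1): no bracket -> illegal
(0,2): flips 1 -> legal
(1,2): no bracket -> illegal
(1,3): no bracket -> illegal
(1,5): no bracket -> illegal
(3,0): no bracket -> illegal
(3,1): no bracket -> illegal
(3,4): flips 1 -> legal
(3,5): no bracket -> illegal
(4,2): flips 1 -> legal
(4,4): flips 1 -> legal
(5,2): no bracket -> illegal
(5,3): flips 2 -> legal
(5,4): no bracket -> illegal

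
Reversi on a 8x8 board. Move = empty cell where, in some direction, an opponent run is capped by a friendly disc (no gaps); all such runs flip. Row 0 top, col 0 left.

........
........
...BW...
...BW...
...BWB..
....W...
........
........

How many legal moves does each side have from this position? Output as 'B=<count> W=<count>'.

Answer: B=6 W=8

Derivation:
-- B to move --
(1,3): no bracket -> illegal
(1,4): no bracket -> illegal
(1,5): flips 1 -> legal
(2,5): flips 2 -> legal
(3,5): flips 1 -> legal
(5,3): no bracket -> illegal
(5,5): flips 1 -> legal
(6,3): flips 1 -> legal
(6,4): no bracket -> illegal
(6,5): flips 1 -> legal
B mobility = 6
-- W to move --
(1,2): flips 1 -> legal
(1,3): no bracket -> illegal
(1,4): no bracket -> illegal
(2,2): flips 2 -> legal
(3,2): flips 2 -> legal
(3,5): no bracket -> illegal
(3,6): flips 1 -> legal
(4,2): flips 2 -> legal
(4,6): flips 1 -> legal
(5,2): flips 1 -> legal
(5,3): no bracket -> illegal
(5,5): no bracket -> illegal
(5,6): flips 1 -> legal
W mobility = 8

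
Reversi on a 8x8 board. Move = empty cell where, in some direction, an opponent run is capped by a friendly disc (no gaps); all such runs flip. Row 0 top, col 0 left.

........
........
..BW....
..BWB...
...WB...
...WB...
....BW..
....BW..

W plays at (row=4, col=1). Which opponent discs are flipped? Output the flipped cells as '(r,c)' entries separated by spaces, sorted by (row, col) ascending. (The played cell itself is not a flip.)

Answer: (3,2)

Derivation:
Dir NW: first cell '.' (not opp) -> no flip
Dir N: first cell '.' (not opp) -> no flip
Dir NE: opp run (3,2) capped by W -> flip
Dir W: first cell '.' (not opp) -> no flip
Dir E: first cell '.' (not opp) -> no flip
Dir SW: first cell '.' (not opp) -> no flip
Dir S: first cell '.' (not opp) -> no flip
Dir SE: first cell '.' (not opp) -> no flip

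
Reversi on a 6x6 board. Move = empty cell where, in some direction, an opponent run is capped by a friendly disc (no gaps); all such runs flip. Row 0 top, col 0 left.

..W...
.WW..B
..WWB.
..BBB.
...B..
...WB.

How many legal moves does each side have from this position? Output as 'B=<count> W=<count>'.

Answer: B=6 W=6

Derivation:
-- B to move --
(0,0): flips 2 -> legal
(0,1): flips 2 -> legal
(0,3): no bracket -> illegal
(1,0): no bracket -> illegal
(1,3): flips 1 -> legal
(1,4): flips 1 -> legal
(2,0): no bracket -> illegal
(2,1): flips 2 -> legal
(3,1): no bracket -> illegal
(4,2): no bracket -> illegal
(4,4): no bracket -> illegal
(5,2): flips 1 -> legal
B mobility = 6
-- W to move --
(0,4): no bracket -> illegal
(0,5): no bracket -> illegal
(1,3): no bracket -> illegal
(1,4): no bracket -> illegal
(2,1): no bracket -> illegal
(2,5): flips 1 -> legal
(3,1): no bracket -> illegal
(3,5): no bracket -> illegal
(4,1): flips 1 -> legal
(4,2): flips 1 -> legal
(4,4): flips 1 -> legal
(4,5): flips 1 -> legal
(5,2): no bracket -> illegal
(5,5): flips 1 -> legal
W mobility = 6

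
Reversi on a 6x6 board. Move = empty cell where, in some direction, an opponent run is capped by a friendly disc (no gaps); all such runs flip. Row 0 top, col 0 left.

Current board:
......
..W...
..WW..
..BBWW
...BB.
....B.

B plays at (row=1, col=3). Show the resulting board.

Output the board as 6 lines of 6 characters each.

Answer: ......
..WB..
..WB..
..BBWW
...BB.
....B.

Derivation:
Place B at (1,3); scan 8 dirs for brackets.
Dir NW: first cell '.' (not opp) -> no flip
Dir N: first cell '.' (not opp) -> no flip
Dir NE: first cell '.' (not opp) -> no flip
Dir W: opp run (1,2), next='.' -> no flip
Dir E: first cell '.' (not opp) -> no flip
Dir SW: opp run (2,2), next='.' -> no flip
Dir S: opp run (2,3) capped by B -> flip
Dir SE: first cell '.' (not opp) -> no flip
All flips: (2,3)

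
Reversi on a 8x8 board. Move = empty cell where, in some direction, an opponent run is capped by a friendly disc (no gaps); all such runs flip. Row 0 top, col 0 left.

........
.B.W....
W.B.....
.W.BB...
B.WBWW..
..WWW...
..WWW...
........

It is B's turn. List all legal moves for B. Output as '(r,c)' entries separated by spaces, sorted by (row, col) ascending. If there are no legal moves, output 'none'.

Answer: (0,4) (4,1) (4,6) (5,1) (5,5) (5,6) (6,1) (6,5) (7,3) (7,4)

Derivation:
(0,2): no bracket -> illegal
(0,3): no bracket -> illegal
(0,4): flips 1 -> legal
(1,0): no bracket -> illegal
(1,2): no bracket -> illegal
(1,4): no bracket -> illegal
(2,1): no bracket -> illegal
(2,3): no bracket -> illegal
(2,4): no bracket -> illegal
(3,0): no bracket -> illegal
(3,2): no bracket -> illegal
(3,5): no bracket -> illegal
(3,6): no bracket -> illegal
(4,1): flips 1 -> legal
(4,6): flips 2 -> legal
(5,1): flips 1 -> legal
(5,5): flips 1 -> legal
(5,6): flips 1 -> legal
(6,1): flips 1 -> legal
(6,5): flips 1 -> legal
(7,1): no bracket -> illegal
(7,2): no bracket -> illegal
(7,3): flips 2 -> legal
(7,4): flips 3 -> legal
(7,5): no bracket -> illegal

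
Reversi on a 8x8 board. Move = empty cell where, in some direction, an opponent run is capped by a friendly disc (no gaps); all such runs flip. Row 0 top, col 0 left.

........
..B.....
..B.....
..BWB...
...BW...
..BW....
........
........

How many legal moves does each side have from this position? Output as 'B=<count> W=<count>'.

Answer: B=5 W=6

Derivation:
-- B to move --
(2,3): flips 1 -> legal
(2,4): no bracket -> illegal
(3,5): no bracket -> illegal
(4,2): no bracket -> illegal
(4,5): flips 1 -> legal
(5,4): flips 2 -> legal
(5,5): flips 2 -> legal
(6,2): no bracket -> illegal
(6,3): flips 1 -> legal
(6,4): no bracket -> illegal
B mobility = 5
-- W to move --
(0,1): no bracket -> illegal
(0,2): no bracket -> illegal
(0,3): no bracket -> illegal
(1,1): flips 1 -> legal
(1,3): no bracket -> illegal
(2,1): no bracket -> illegal
(2,3): no bracket -> illegal
(2,4): flips 1 -> legal
(2,5): no bracket -> illegal
(3,1): flips 1 -> legal
(3,5): flips 1 -> legal
(4,1): no bracket -> illegal
(4,2): flips 1 -> legal
(4,5): no bracket -> illegal
(5,1): flips 1 -> legal
(5,4): no bracket -> illegal
(6,1): no bracket -> illegal
(6,2): no bracket -> illegal
(6,3): no bracket -> illegal
W mobility = 6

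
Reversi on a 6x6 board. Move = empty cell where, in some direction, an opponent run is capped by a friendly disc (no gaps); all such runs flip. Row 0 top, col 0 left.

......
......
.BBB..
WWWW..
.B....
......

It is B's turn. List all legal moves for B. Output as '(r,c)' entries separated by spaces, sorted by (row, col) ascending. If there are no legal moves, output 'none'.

(2,0): no bracket -> illegal
(2,4): no bracket -> illegal
(3,4): no bracket -> illegal
(4,0): flips 1 -> legal
(4,2): flips 1 -> legal
(4,3): flips 2 -> legal
(4,4): flips 1 -> legal

Answer: (4,0) (4,2) (4,3) (4,4)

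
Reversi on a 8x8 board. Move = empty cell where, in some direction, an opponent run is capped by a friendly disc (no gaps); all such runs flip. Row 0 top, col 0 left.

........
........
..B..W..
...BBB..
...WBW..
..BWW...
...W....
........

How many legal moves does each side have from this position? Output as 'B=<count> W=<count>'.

-- B to move --
(1,4): no bracket -> illegal
(1,5): flips 1 -> legal
(1,6): flips 1 -> legal
(2,4): no bracket -> illegal
(2,6): no bracket -> illegal
(3,2): no bracket -> illegal
(3,6): no bracket -> illegal
(4,2): flips 1 -> legal
(4,6): flips 1 -> legal
(5,5): flips 3 -> legal
(5,6): flips 1 -> legal
(6,2): flips 1 -> legal
(6,4): flips 1 -> legal
(6,5): no bracket -> illegal
(7,2): no bracket -> illegal
(7,3): flips 3 -> legal
(7,4): flips 1 -> legal
B mobility = 10
-- W to move --
(1,1): no bracket -> illegal
(1,2): no bracket -> illegal
(1,3): no bracket -> illegal
(2,1): no bracket -> illegal
(2,3): flips 2 -> legal
(2,4): flips 2 -> legal
(2,6): flips 2 -> legal
(3,1): no bracket -> illegal
(3,2): no bracket -> illegal
(3,6): no bracket -> illegal
(4,1): flips 1 -> legal
(4,2): no bracket -> illegal
(4,6): no bracket -> illegal
(5,1): flips 1 -> legal
(5,5): no bracket -> illegal
(6,1): flips 1 -> legal
(6,2): no bracket -> illegal
W mobility = 6

Answer: B=10 W=6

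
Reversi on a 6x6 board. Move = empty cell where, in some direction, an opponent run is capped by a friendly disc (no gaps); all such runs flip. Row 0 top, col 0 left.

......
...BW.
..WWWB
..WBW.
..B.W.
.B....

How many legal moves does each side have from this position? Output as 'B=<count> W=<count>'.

-- B to move --
(0,3): flips 1 -> legal
(0,4): no bracket -> illegal
(0,5): no bracket -> illegal
(1,1): flips 1 -> legal
(1,2): flips 2 -> legal
(1,5): flips 2 -> legal
(2,1): flips 3 -> legal
(3,1): flips 2 -> legal
(3,5): flips 2 -> legal
(4,1): no bracket -> illegal
(4,3): flips 1 -> legal
(4,5): no bracket -> illegal
(5,3): no bracket -> illegal
(5,4): no bracket -> illegal
(5,5): flips 1 -> legal
B mobility = 9
-- W to move --
(0,2): flips 1 -> legal
(0,3): flips 1 -> legal
(0,4): flips 1 -> legal
(1,2): flips 1 -> legal
(1,5): no bracket -> illegal
(3,1): no bracket -> illegal
(3,5): no bracket -> illegal
(4,0): no bracket -> illegal
(4,1): no bracket -> illegal
(4,3): flips 1 -> legal
(5,0): no bracket -> illegal
(5,2): flips 1 -> legal
(5,3): no bracket -> illegal
W mobility = 6

Answer: B=9 W=6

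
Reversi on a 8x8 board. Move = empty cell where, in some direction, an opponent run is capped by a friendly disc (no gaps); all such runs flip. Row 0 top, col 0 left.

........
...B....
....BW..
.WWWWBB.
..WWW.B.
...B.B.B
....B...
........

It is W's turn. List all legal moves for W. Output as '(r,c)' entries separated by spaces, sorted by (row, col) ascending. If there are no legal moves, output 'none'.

(0,2): no bracket -> illegal
(0,3): no bracket -> illegal
(0,4): no bracket -> illegal
(1,2): no bracket -> illegal
(1,4): flips 1 -> legal
(1,5): flips 1 -> legal
(2,2): no bracket -> illegal
(2,3): flips 1 -> legal
(2,6): flips 1 -> legal
(2,7): no bracket -> illegal
(3,7): flips 2 -> legal
(4,5): flips 1 -> legal
(4,7): flips 1 -> legal
(5,2): no bracket -> illegal
(5,4): no bracket -> illegal
(5,6): no bracket -> illegal
(6,2): flips 1 -> legal
(6,3): flips 1 -> legal
(6,5): no bracket -> illegal
(6,6): flips 1 -> legal
(6,7): no bracket -> illegal
(7,3): no bracket -> illegal
(7,4): no bracket -> illegal
(7,5): flips 2 -> legal

Answer: (1,4) (1,5) (2,3) (2,6) (3,7) (4,5) (4,7) (6,2) (6,3) (6,6) (7,5)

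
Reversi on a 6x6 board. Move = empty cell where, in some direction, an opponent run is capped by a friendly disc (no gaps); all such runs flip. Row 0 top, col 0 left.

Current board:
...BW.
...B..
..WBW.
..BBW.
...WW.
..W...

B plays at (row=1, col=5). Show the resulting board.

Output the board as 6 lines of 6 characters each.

Answer: ...BW.
...B.B
..WBB.
..BBW.
...WW.
..W...

Derivation:
Place B at (1,5); scan 8 dirs for brackets.
Dir NW: opp run (0,4), next=edge -> no flip
Dir N: first cell '.' (not opp) -> no flip
Dir NE: edge -> no flip
Dir W: first cell '.' (not opp) -> no flip
Dir E: edge -> no flip
Dir SW: opp run (2,4) capped by B -> flip
Dir S: first cell '.' (not opp) -> no flip
Dir SE: edge -> no flip
All flips: (2,4)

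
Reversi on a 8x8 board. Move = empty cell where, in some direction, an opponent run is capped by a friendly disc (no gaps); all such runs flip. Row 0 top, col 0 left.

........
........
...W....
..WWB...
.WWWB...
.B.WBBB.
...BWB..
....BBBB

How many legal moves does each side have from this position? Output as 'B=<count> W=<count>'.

Answer: B=10 W=11

Derivation:
-- B to move --
(1,2): flips 1 -> legal
(1,3): flips 4 -> legal
(1,4): no bracket -> illegal
(2,1): flips 2 -> legal
(2,2): flips 1 -> legal
(2,4): flips 2 -> legal
(3,0): no bracket -> illegal
(3,1): flips 6 -> legal
(4,0): flips 3 -> legal
(5,0): no bracket -> illegal
(5,2): flips 2 -> legal
(6,2): flips 1 -> legal
(7,3): flips 1 -> legal
B mobility = 10
-- W to move --
(2,4): flips 3 -> legal
(2,5): flips 1 -> legal
(3,5): flips 2 -> legal
(4,0): no bracket -> illegal
(4,5): flips 2 -> legal
(4,6): flips 1 -> legal
(4,7): no bracket -> illegal
(5,0): no bracket -> illegal
(5,2): no bracket -> illegal
(5,7): flips 3 -> legal
(6,0): flips 1 -> legal
(6,1): flips 1 -> legal
(6,2): flips 1 -> legal
(6,6): flips 3 -> legal
(6,7): no bracket -> illegal
(7,2): no bracket -> illegal
(7,3): flips 1 -> legal
W mobility = 11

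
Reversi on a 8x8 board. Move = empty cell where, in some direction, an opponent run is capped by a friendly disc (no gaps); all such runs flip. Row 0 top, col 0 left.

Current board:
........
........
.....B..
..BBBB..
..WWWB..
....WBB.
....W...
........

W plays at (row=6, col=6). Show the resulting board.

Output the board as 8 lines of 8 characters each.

Answer: ........
........
.....B..
..BBBB..
..WWWB..
....WWB.
....W.W.
........

Derivation:
Place W at (6,6); scan 8 dirs for brackets.
Dir NW: opp run (5,5) capped by W -> flip
Dir N: opp run (5,6), next='.' -> no flip
Dir NE: first cell '.' (not opp) -> no flip
Dir W: first cell '.' (not opp) -> no flip
Dir E: first cell '.' (not opp) -> no flip
Dir SW: first cell '.' (not opp) -> no flip
Dir S: first cell '.' (not opp) -> no flip
Dir SE: first cell '.' (not opp) -> no flip
All flips: (5,5)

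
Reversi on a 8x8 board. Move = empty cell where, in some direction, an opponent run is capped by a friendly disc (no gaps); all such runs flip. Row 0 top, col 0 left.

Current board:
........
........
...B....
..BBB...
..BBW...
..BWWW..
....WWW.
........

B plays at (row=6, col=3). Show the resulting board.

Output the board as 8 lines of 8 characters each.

Place B at (6,3); scan 8 dirs for brackets.
Dir NW: first cell 'B' (not opp) -> no flip
Dir N: opp run (5,3) capped by B -> flip
Dir NE: opp run (5,4), next='.' -> no flip
Dir W: first cell '.' (not opp) -> no flip
Dir E: opp run (6,4) (6,5) (6,6), next='.' -> no flip
Dir SW: first cell '.' (not opp) -> no flip
Dir S: first cell '.' (not opp) -> no flip
Dir SE: first cell '.' (not opp) -> no flip
All flips: (5,3)

Answer: ........
........
...B....
..BBB...
..BBW...
..BBWW..
...BWWW.
........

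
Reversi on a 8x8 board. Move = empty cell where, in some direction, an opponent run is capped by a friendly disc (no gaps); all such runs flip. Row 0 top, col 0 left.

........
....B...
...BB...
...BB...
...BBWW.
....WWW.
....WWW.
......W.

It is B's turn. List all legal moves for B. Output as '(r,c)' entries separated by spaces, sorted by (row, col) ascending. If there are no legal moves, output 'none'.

Answer: (4,7) (6,7) (7,4) (7,7)

Derivation:
(3,5): no bracket -> illegal
(3,6): no bracket -> illegal
(3,7): no bracket -> illegal
(4,7): flips 2 -> legal
(5,3): no bracket -> illegal
(5,7): no bracket -> illegal
(6,3): no bracket -> illegal
(6,7): flips 2 -> legal
(7,3): no bracket -> illegal
(7,4): flips 2 -> legal
(7,5): no bracket -> illegal
(7,7): flips 2 -> legal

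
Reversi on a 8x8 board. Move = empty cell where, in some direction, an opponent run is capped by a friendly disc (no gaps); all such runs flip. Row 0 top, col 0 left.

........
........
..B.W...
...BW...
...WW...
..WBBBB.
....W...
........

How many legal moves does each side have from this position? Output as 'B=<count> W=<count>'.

Answer: B=8 W=10

Derivation:
-- B to move --
(1,3): no bracket -> illegal
(1,4): flips 3 -> legal
(1,5): flips 1 -> legal
(2,3): no bracket -> illegal
(2,5): no bracket -> illegal
(3,2): flips 1 -> legal
(3,5): flips 2 -> legal
(4,1): no bracket -> illegal
(4,2): no bracket -> illegal
(4,5): no bracket -> illegal
(5,1): flips 1 -> legal
(6,1): no bracket -> illegal
(6,2): no bracket -> illegal
(6,3): no bracket -> illegal
(6,5): no bracket -> illegal
(7,3): flips 1 -> legal
(7,4): flips 1 -> legal
(7,5): flips 1 -> legal
B mobility = 8
-- W to move --
(1,1): flips 2 -> legal
(1,2): no bracket -> illegal
(1,3): no bracket -> illegal
(2,1): no bracket -> illegal
(2,3): flips 1 -> legal
(3,1): no bracket -> illegal
(3,2): flips 1 -> legal
(4,2): flips 2 -> legal
(4,5): no bracket -> illegal
(4,6): flips 1 -> legal
(4,7): no bracket -> illegal
(5,7): flips 4 -> legal
(6,2): flips 1 -> legal
(6,3): flips 1 -> legal
(6,5): flips 1 -> legal
(6,6): flips 1 -> legal
(6,7): no bracket -> illegal
W mobility = 10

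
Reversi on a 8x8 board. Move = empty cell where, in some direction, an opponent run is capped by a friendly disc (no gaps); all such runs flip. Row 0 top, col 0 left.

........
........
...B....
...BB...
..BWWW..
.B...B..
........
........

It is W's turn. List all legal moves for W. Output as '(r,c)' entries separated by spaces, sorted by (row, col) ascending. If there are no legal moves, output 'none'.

Answer: (1,2) (1,3) (2,2) (2,4) (2,5) (4,1) (6,5) (6,6)

Derivation:
(1,2): flips 2 -> legal
(1,3): flips 2 -> legal
(1,4): no bracket -> illegal
(2,2): flips 1 -> legal
(2,4): flips 1 -> legal
(2,5): flips 1 -> legal
(3,1): no bracket -> illegal
(3,2): no bracket -> illegal
(3,5): no bracket -> illegal
(4,0): no bracket -> illegal
(4,1): flips 1 -> legal
(4,6): no bracket -> illegal
(5,0): no bracket -> illegal
(5,2): no bracket -> illegal
(5,3): no bracket -> illegal
(5,4): no bracket -> illegal
(5,6): no bracket -> illegal
(6,0): no bracket -> illegal
(6,1): no bracket -> illegal
(6,2): no bracket -> illegal
(6,4): no bracket -> illegal
(6,5): flips 1 -> legal
(6,6): flips 1 -> legal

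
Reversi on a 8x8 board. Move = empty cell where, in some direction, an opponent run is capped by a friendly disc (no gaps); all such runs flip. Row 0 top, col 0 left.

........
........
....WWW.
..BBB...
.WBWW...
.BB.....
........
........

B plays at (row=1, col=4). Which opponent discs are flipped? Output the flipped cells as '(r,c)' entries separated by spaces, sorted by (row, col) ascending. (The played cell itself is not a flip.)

Answer: (2,4)

Derivation:
Dir NW: first cell '.' (not opp) -> no flip
Dir N: first cell '.' (not opp) -> no flip
Dir NE: first cell '.' (not opp) -> no flip
Dir W: first cell '.' (not opp) -> no flip
Dir E: first cell '.' (not opp) -> no flip
Dir SW: first cell '.' (not opp) -> no flip
Dir S: opp run (2,4) capped by B -> flip
Dir SE: opp run (2,5), next='.' -> no flip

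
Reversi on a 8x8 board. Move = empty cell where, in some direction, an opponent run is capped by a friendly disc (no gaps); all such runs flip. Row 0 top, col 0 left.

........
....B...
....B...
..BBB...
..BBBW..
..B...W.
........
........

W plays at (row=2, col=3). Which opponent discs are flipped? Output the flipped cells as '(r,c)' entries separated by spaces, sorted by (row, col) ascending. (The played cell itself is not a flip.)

Dir NW: first cell '.' (not opp) -> no flip
Dir N: first cell '.' (not opp) -> no flip
Dir NE: opp run (1,4), next='.' -> no flip
Dir W: first cell '.' (not opp) -> no flip
Dir E: opp run (2,4), next='.' -> no flip
Dir SW: opp run (3,2), next='.' -> no flip
Dir S: opp run (3,3) (4,3), next='.' -> no flip
Dir SE: opp run (3,4) capped by W -> flip

Answer: (3,4)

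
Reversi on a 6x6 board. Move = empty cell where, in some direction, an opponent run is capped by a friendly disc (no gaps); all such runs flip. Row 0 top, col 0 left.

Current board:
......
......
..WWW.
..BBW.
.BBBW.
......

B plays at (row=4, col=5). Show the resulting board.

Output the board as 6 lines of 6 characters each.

Answer: ......
......
..WWW.
..BBW.
.BBBBB
......

Derivation:
Place B at (4,5); scan 8 dirs for brackets.
Dir NW: opp run (3,4) (2,3), next='.' -> no flip
Dir N: first cell '.' (not opp) -> no flip
Dir NE: edge -> no flip
Dir W: opp run (4,4) capped by B -> flip
Dir E: edge -> no flip
Dir SW: first cell '.' (not opp) -> no flip
Dir S: first cell '.' (not opp) -> no flip
Dir SE: edge -> no flip
All flips: (4,4)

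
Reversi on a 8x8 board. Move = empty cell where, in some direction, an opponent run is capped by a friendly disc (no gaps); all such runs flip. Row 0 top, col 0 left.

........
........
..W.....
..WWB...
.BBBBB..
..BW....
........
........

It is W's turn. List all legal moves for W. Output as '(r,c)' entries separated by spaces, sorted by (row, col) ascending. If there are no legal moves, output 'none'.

(2,3): no bracket -> illegal
(2,4): no bracket -> illegal
(2,5): no bracket -> illegal
(3,0): no bracket -> illegal
(3,1): flips 1 -> legal
(3,5): flips 2 -> legal
(3,6): no bracket -> illegal
(4,0): no bracket -> illegal
(4,6): no bracket -> illegal
(5,0): flips 1 -> legal
(5,1): flips 2 -> legal
(5,4): flips 1 -> legal
(5,5): flips 1 -> legal
(5,6): no bracket -> illegal
(6,1): no bracket -> illegal
(6,2): flips 2 -> legal
(6,3): no bracket -> illegal

Answer: (3,1) (3,5) (5,0) (5,1) (5,4) (5,5) (6,2)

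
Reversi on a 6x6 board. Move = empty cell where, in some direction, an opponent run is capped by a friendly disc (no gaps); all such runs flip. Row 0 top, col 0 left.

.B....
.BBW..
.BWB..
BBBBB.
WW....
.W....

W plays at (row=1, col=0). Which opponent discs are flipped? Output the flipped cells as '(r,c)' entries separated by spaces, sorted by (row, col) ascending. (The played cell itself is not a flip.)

Dir NW: edge -> no flip
Dir N: first cell '.' (not opp) -> no flip
Dir NE: opp run (0,1), next=edge -> no flip
Dir W: edge -> no flip
Dir E: opp run (1,1) (1,2) capped by W -> flip
Dir SW: edge -> no flip
Dir S: first cell '.' (not opp) -> no flip
Dir SE: opp run (2,1) (3,2), next='.' -> no flip

Answer: (1,1) (1,2)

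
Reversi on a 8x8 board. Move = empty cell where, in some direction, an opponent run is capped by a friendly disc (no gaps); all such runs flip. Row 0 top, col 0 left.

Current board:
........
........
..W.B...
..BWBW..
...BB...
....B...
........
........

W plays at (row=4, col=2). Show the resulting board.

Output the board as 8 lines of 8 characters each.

Place W at (4,2); scan 8 dirs for brackets.
Dir NW: first cell '.' (not opp) -> no flip
Dir N: opp run (3,2) capped by W -> flip
Dir NE: first cell 'W' (not opp) -> no flip
Dir W: first cell '.' (not opp) -> no flip
Dir E: opp run (4,3) (4,4), next='.' -> no flip
Dir SW: first cell '.' (not opp) -> no flip
Dir S: first cell '.' (not opp) -> no flip
Dir SE: first cell '.' (not opp) -> no flip
All flips: (3,2)

Answer: ........
........
..W.B...
..WWBW..
..WBB...
....B...
........
........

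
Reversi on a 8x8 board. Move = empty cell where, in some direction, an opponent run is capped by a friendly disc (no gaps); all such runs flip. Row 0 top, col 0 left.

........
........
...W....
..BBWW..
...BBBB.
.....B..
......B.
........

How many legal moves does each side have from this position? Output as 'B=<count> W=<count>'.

Answer: B=7 W=8

Derivation:
-- B to move --
(1,2): flips 2 -> legal
(1,3): flips 1 -> legal
(1,4): flips 1 -> legal
(2,2): no bracket -> illegal
(2,4): flips 2 -> legal
(2,5): flips 2 -> legal
(2,6): flips 1 -> legal
(3,6): flips 2 -> legal
B mobility = 7
-- W to move --
(2,1): no bracket -> illegal
(2,2): no bracket -> illegal
(2,4): no bracket -> illegal
(3,1): flips 2 -> legal
(3,6): no bracket -> illegal
(3,7): no bracket -> illegal
(4,1): flips 1 -> legal
(4,2): no bracket -> illegal
(4,7): no bracket -> illegal
(5,2): flips 1 -> legal
(5,3): flips 3 -> legal
(5,4): flips 1 -> legal
(5,6): flips 1 -> legal
(5,7): flips 1 -> legal
(6,4): no bracket -> illegal
(6,5): flips 2 -> legal
(6,7): no bracket -> illegal
(7,5): no bracket -> illegal
(7,6): no bracket -> illegal
(7,7): no bracket -> illegal
W mobility = 8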